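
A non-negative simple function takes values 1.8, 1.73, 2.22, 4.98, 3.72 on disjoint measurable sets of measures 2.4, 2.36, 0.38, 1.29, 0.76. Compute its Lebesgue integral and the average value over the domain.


Step 1: Integral = sum(value_i * measure_i)
= 1.8*2.4 + 1.73*2.36 + 2.22*0.38 + 4.98*1.29 + 3.72*0.76
= 4.32 + 4.0828 + 0.8436 + 6.4242 + 2.8272
= 18.4978
Step 2: Total measure of domain = 2.4 + 2.36 + 0.38 + 1.29 + 0.76 = 7.19
Step 3: Average value = 18.4978 / 7.19 = 2.572712


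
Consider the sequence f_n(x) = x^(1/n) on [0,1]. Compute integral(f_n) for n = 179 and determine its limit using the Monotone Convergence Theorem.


At n = 179: f_179(x) = x^(1/179).
Step 1: integral(x^(1/179), 0, 1) = [x^(1/179+1) / (1/179+1)] from 0 to 1
     = 1 / (1/179 + 1) = 1 / ((179+1)/179) = 179/(179+1)
     = 179/180 = 0.994444
Step 2: As n -> infinity, f_n(x) = x^(1/n) -> 1 for x in (0,1], and f_n is increasing in n.
By MCT, lim_n integral(f_n) = integral(lim_n f_n) = integral(1, 0, 1) = 1.
Step 3: Verify convergence: 179/180 = 0.994444 -> 1


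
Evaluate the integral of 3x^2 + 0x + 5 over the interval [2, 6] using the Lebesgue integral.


The Lebesgue integral of a Riemann-integrable function agrees with the Riemann integral.
Antiderivative F(x) = (3/3)x^3 + (0/2)x^2 + 5x
F(6) = (3/3)*6^3 + (0/2)*6^2 + 5*6
     = (3/3)*216 + (0/2)*36 + 5*6
     = 216 + 0.0 + 30
     = 246
F(2) = 18
Integral = F(6) - F(2) = 246 - 18 = 228


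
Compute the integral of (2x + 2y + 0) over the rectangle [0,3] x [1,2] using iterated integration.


By Fubini, integrate in x first, then y.
Step 1: Fix y, integrate over x in [0,3]:
  integral(2x + 2y + 0, x=0..3)
  = 2*(3^2 - 0^2)/2 + (2y + 0)*(3 - 0)
  = 9 + (2y + 0)*3
  = 9 + 6y + 0
  = 9 + 6y
Step 2: Integrate over y in [1,2]:
  integral(9 + 6y, y=1..2)
  = 9*1 + 6*(2^2 - 1^2)/2
  = 9 + 9
  = 18


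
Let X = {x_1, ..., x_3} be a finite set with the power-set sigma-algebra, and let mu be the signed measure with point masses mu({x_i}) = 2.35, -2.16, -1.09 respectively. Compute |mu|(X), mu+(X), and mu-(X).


Step 1: Every measurable set is a union of atoms (the cells / points), so a Hahn decomposition is
  obtained by grouping atoms by sign: P = union of atoms with mu > 0, N = union of the remaining atoms.
  Atoms in P (indices): 1;  atoms in N (indices): 2, 3
  Positive values: 2.35
  Negative values: -2.16, -1.09
Step 2: mu+(X) = mu(P) = sum of positive atom values = 2.35
Step 3: mu-(X) = -mu(N) = sum of |negative atom values| = 3.25
Step 4: |mu|(X) = mu+(X) + mu-(X) = 2.35 + 3.25 = 5.6


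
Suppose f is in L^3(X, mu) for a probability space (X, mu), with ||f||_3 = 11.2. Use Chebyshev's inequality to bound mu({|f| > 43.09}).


Chebyshev/Markov inequality: mu(|f| > eps) <= (||f||_p / eps)^p
Step 1: ||f||_3 / eps = 11.2 / 43.09 = 0.259921
Step 2: Raise to power p = 3:
  (0.259921)^3 = 0.01756
Step 3: Therefore mu(|f| > 43.09) <= 0.01756


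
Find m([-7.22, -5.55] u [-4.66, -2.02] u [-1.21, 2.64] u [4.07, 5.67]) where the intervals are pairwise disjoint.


For pairwise disjoint intervals, m(union) = sum of lengths.
= (-5.55 - -7.22) + (-2.02 - -4.66) + (2.64 - -1.21) + (5.67 - 4.07)
= 1.67 + 2.64 + 3.85 + 1.6
= 9.76


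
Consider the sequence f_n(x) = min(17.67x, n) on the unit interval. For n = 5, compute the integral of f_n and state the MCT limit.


f(x) = 17.67x on [0,1]; f_n(x) = min(17.67x, n). At n = 5:
Step 1: f(x) reaches 5 at x = 5/17.67 = 0.282965
Step 2: integral(f_5) = integral(17.67x, 0, 0.282965) + integral(5, 0.282965, 1)
       = 17.67*0.282965^2/2 + 5*(1 - 0.282965)
       = 0.707414 + 3.585173
       = 4.292586
Step 3: As n -> infinity, f_n increases to f, so by MCT integral(f_n) -> integral(f) = 17.67/2 = 8.835.
Convergence: integral(f_5) = 4.292586 -> 8.835 as n -> infinity


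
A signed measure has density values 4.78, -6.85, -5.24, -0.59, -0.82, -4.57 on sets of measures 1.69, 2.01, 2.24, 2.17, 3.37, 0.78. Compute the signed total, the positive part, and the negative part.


Step 1: Compute signed measure on each set:
  Set 1: 4.78 * 1.69 = 8.0782
  Set 2: -6.85 * 2.01 = -13.7685
  Set 3: -5.24 * 2.24 = -11.7376
  Set 4: -0.59 * 2.17 = -1.2803
  Set 5: -0.82 * 3.37 = -2.7634
  Set 6: -4.57 * 0.78 = -3.5646
Step 2: Total signed measure = (8.0782) + (-13.7685) + (-11.7376) + (-1.2803) + (-2.7634) + (-3.5646)
     = -25.0362
Step 3: Positive part mu+(X) = sum of positive contributions = 8.0782
Step 4: Negative part mu-(X) = |sum of negative contributions| = 33.1144


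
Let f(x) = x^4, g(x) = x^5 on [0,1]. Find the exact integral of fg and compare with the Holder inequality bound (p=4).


Step 1: Exact integral of f*g = integral(x^9, 0, 1) = 1/10
     = 0.1
Step 2: Holder bound with p=4, q=1.333333:
  ||f||_p = (integral x^16 dx)^(1/4) = (1/17)^(1/4) = 0.492479
  ||g||_q = (integral x^6.666667 dx)^(1/1.333333) = (1/7.666667)^(1/1.333333) = 0.217043
Step 3: Holder bound = ||f||_p * ||g||_q = 0.492479 * 0.217043 = 0.106889
Verification: 0.1 <= 0.106889 (Holder holds)


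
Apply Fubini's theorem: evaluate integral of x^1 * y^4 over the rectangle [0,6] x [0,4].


By Fubini's theorem, the double integral factors as a product of single integrals:
Step 1: integral_0^6 x^1 dx = [x^2/2] from 0 to 6
     = 6^2/2 = 18
Step 2: integral_0^4 y^4 dy = [y^5/5] from 0 to 4
     = 4^5/5 = 204.8
Step 3: Double integral = 18 * 204.8 = 3686.4


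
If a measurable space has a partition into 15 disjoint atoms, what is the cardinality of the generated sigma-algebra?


Each element of the sigma-algebra is a union of some subset of the 15 atoms.
The number of such subsets is 2^15 = 32768.


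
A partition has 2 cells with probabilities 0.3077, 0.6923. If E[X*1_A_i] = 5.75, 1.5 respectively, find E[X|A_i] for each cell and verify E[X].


For each cell A_i: E[X|A_i] = E[X*1_A_i] / P(A_i)
Step 1: E[X|A_1] = 5.75 / 0.3077 = 18.687033
Step 2: E[X|A_2] = 1.5 / 0.6923 = 2.166691
Verification: E[X] = sum E[X*1_A_i] = 5.75 + 1.5 = 7.25


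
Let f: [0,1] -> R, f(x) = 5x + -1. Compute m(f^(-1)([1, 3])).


f^(-1)([1, 3]) = {x : 1 <= 5x + -1 <= 3}
Solving: (1 - -1)/5 <= x <= (3 - -1)/5
= [0.4, 0.8]
Intersecting with [0,1]: [0.4, 0.8]
Measure = 0.8 - 0.4 = 0.4


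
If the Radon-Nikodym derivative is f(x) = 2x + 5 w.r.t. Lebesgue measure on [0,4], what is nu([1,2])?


nu(A) = integral_A (dnu/dmu) dmu = integral_1^2 (2x + 5) dx
Step 1: Antiderivative F(x) = (2/2)x^2 + 5x
Step 2: F(2) = (2/2)*2^2 + 5*2 = 4 + 10 = 14
Step 3: F(1) = (2/2)*1^2 + 5*1 = 1 + 5 = 6
Step 4: nu([1,2]) = F(2) - F(1) = 14 - 6 = 8


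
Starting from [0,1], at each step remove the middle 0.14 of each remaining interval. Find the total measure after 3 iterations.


Step 1: At each step, fraction remaining = 1 - 0.14 = 0.86
Step 2: After 3 steps, measure = (0.86)^3
Step 3: Computing the power step by step:
  After step 1: 0.86
  After step 2: 0.7396
  After step 3: 0.636056
Result = 0.636056


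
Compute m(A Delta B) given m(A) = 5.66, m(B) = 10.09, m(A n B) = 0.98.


m(A Delta B) = m(A) + m(B) - 2*m(A n B)
= 5.66 + 10.09 - 2*0.98
= 5.66 + 10.09 - 1.96
= 13.79


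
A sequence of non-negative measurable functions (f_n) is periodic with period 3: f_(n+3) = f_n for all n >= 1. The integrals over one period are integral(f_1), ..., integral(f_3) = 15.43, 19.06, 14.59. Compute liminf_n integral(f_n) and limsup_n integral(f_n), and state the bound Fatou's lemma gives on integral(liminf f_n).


The sequence (integral(f_n)) is periodic with period 3, repeating the values 15.43, 19.06, 14.59 indefinitely.
Step 1: For a periodic sequence, every tail (a_m, a_(m+1), ...) contains all 3 period values infinitely often.
Step 2: Hence inf of every tail = min of the period values = min(15.43, 19.06, 14.59) = 14.59.
        liminf_n integral(f_n) = sup over m of (inf of tail from m) = 14.59.
Step 3: Similarly sup of every tail = max of the period values = 19.06.
        limsup_n integral(f_n) = 19.06.
Step 4: Fatou's lemma: integral(liminf_n f_n) <= liminf_n integral(f_n) = 14.59.
        So the integral of the pointwise liminf is at most 14.59.


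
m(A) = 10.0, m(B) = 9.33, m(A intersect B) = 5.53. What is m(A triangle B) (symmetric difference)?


m(A Delta B) = m(A) + m(B) - 2*m(A n B)
= 10.0 + 9.33 - 2*5.53
= 10.0 + 9.33 - 11.06
= 8.27


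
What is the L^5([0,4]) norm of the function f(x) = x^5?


Step 1: ||f||_5 = (integral_0^4 |x^5|^5 dx)^(1/5)
     = (integral_0^4 x^25 dx)^(1/5)
Step 2: integral_0^4 x^25 dx = [x^26/(26)] from 0 to 4 = 4^26/26
     = 4503599627370496/26 = 1.732154e+14
Step 3: ||f||_5 = (1.732154e+14)^(1/5) = 704.234481


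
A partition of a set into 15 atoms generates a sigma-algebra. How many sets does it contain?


Each element of the sigma-algebra is a union of some subset of the 15 atoms.
The number of such subsets is 2^15 = 32768.


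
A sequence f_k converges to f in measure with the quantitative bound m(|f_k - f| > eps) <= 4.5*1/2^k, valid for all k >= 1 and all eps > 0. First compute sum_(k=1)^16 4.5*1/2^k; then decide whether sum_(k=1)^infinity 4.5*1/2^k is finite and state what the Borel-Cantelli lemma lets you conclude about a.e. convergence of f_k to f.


Step 1: List the terms 4.5*1/2^k for k = 1 to 16:
  k=1: 2.25
  k=2: 1.125
  k=3: 0.5625
  k=4: 0.28125
  k=5: 0.140625
  k=6: 0.070312
  k=7: 0.035156
  k=8: 0.017578
  k=9: 0.008789
  k=10: 0.004395
  k=11: 0.002197
  k=12: 0.001099
  k=13: 5.493164e-04
  k=14: 2.746582e-04
  k=15: 1.373291e-04
  k=16: 6.866455e-05
Step 2: Partial sum = 2.25 + 1.125 + 0.5625 + 0.28125 + 0.140625 + 0.070312 + 0.035156 + 0.017578 + 0.008789 + 0.004395 + 0.002197 + 0.001099 + 5.493164e-04 + 2.746582e-04 + 1.373291e-04 + 6.866455e-05
     = 4.499931
Step 3: The full series sum_(k>=1) 4.5*1/2^k converges (geometric series with ratio 1/2 < 1; a constant multiple of a convergent series converges).
Step 4: Fix eps > 0. Since sum_k m(|f_k - f| > eps) < infinity, the Borel-Cantelli lemma gives
        m(limsup_k {|f_k - f| > eps}) = 0, i.e. for a.e. x, |f_k(x) - f(x)| <= eps for all large k.
        Applying this with eps = 1/j for j = 1, 2, ... and intersecting the countably many full-measure sets,
        for a.e. x we get limsup_k |f_k(x) - f(x)| <= 1/j for every j, hence f_k -> f almost everywhere.
Conclusion: series converges; Borel-Cantelli yields f_k -> f a.e.


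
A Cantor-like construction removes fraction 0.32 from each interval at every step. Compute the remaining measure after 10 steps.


Step 1: At each step, fraction remaining = 1 - 0.32 = 0.68
Step 2: After 10 steps, measure = (0.68)^10
Result = 0.021139


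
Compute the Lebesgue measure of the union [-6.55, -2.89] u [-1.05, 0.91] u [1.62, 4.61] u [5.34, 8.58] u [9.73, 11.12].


For pairwise disjoint intervals, m(union) = sum of lengths.
= (-2.89 - -6.55) + (0.91 - -1.05) + (4.61 - 1.62) + (8.58 - 5.34) + (11.12 - 9.73)
= 3.66 + 1.96 + 2.99 + 3.24 + 1.39
= 13.24


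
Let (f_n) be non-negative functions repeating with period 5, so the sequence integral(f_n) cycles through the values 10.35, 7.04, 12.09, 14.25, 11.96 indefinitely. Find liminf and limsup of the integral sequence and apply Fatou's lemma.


The sequence (integral(f_n)) is periodic with period 5, repeating the values 10.35, 7.04, 12.09, 14.25, 11.96 indefinitely.
Step 1: For a periodic sequence, every tail (a_m, a_(m+1), ...) contains all 5 period values infinitely often.
Step 2: Hence inf of every tail = min of the period values = min(10.35, 7.04, 12.09, 14.25, 11.96) = 7.04.
        liminf_n integral(f_n) = sup over m of (inf of tail from m) = 7.04.
Step 3: Similarly sup of every tail = max of the period values = 14.25.
        limsup_n integral(f_n) = 14.25.
Step 4: Fatou's lemma: integral(liminf_n f_n) <= liminf_n integral(f_n) = 7.04.
        So the integral of the pointwise liminf is at most 7.04.


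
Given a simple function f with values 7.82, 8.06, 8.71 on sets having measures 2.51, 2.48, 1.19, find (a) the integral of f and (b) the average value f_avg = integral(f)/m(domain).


Step 1: Integral = sum(value_i * measure_i)
= 7.82*2.51 + 8.06*2.48 + 8.71*1.19
= 19.6282 + 19.9888 + 10.3649
= 49.9819
Step 2: Total measure of domain = 2.51 + 2.48 + 1.19 = 6.18
Step 3: Average value = 49.9819 / 6.18 = 8.087686


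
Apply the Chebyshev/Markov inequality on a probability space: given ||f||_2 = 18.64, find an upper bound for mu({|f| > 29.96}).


Chebyshev/Markov inequality: mu(|f| > eps) <= (||f||_p / eps)^p
Step 1: ||f||_2 / eps = 18.64 / 29.96 = 0.622163
Step 2: Raise to power p = 2:
  (0.622163)^2 = 0.387087
Step 3: Therefore mu(|f| > 29.96) <= 0.387087


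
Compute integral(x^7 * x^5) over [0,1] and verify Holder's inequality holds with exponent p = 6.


Step 1: Exact integral of f*g = integral(x^12, 0, 1) = 1/13
     = 0.076923
Step 2: Holder bound with p=6, q=1.2:
  ||f||_p = (integral x^42 dx)^(1/6) = (1/43)^(1/6) = 0.534263
  ||g||_q = (integral x^6 dx)^(1/1.2) = (1/7)^(1/1.2) = 0.197584
Step 3: Holder bound = ||f||_p * ||g||_q = 0.534263 * 0.197584 = 0.105562
Verification: 0.076923 <= 0.105562 (Holder holds)


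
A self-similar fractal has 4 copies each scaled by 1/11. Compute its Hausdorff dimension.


For a self-similar set with N copies scaled by 1/r:
dim_H = log(N)/log(r) = log(4)/log(11)
= 1.386294/2.397895
= 0.57813


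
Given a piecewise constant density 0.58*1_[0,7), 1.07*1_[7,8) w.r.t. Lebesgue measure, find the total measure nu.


Integrate each piece of the Radon-Nikodym derivative:
Step 1: integral_0^7 0.58 dx = 0.58*(7-0) = 0.58*7 = 4.06
Step 2: integral_7^8 1.07 dx = 1.07*(8-7) = 1.07*1 = 1.07
Total: 4.06 + 1.07 = 5.13


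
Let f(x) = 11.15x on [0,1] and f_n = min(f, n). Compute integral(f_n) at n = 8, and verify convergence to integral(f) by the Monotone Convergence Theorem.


f(x) = 11.15x on [0,1]; f_n(x) = min(11.15x, n). At n = 8:
Step 1: f(x) reaches 8 at x = 8/11.15 = 0.717489
Step 2: integral(f_8) = integral(11.15x, 0, 0.717489) + integral(8, 0.717489, 1)
       = 11.15*0.717489^2/2 + 8*(1 - 0.717489)
       = 2.869955 + 2.26009
       = 5.130045
Step 3: As n -> infinity, f_n increases to f, so by MCT integral(f_n) -> integral(f) = 11.15/2 = 5.575.
Convergence: integral(f_8) = 5.130045 -> 5.575 as n -> infinity


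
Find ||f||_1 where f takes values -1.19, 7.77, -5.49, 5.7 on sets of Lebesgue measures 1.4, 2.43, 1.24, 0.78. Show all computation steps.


Step 1: Compute |f_i|^1 for each value:
  |-1.19|^1 = 1.19
  |7.77|^1 = 7.77
  |-5.49|^1 = 5.49
  |5.7|^1 = 5.7
Step 2: Multiply by measures and sum:
  1.19 * 1.4 = 1.666
  7.77 * 2.43 = 18.8811
  5.49 * 1.24 = 6.8076
  5.7 * 0.78 = 4.446
Sum = 1.666 + 18.8811 + 6.8076 + 4.446 = 31.8007
Step 3: Take the p-th root:
||f||_1 = (31.8007)^(1/1) = 31.8007


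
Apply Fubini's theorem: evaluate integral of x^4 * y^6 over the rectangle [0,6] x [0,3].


By Fubini's theorem, the double integral factors as a product of single integrals:
Step 1: integral_0^6 x^4 dx = [x^5/5] from 0 to 6
     = 6^5/5 = 1555.2
Step 2: integral_0^3 y^6 dy = [y^7/7] from 0 to 3
     = 3^7/7 = 312.428571
Step 3: Double integral = 1555.2 * 312.428571 = 485888.914286


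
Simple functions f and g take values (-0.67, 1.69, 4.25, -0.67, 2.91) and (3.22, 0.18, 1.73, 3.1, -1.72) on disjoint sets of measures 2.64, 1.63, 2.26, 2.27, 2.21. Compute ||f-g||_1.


Step 1: Compute differences f_i - g_i:
  -0.67 - 3.22 = -3.89
  1.69 - 0.18 = 1.51
  4.25 - 1.73 = 2.52
  -0.67 - 3.1 = -3.77
  2.91 - -1.72 = 4.63
Step 2: Compute |diff|^1 * measure for each set:
  |-3.89|^1 * 2.64 = 3.89 * 2.64 = 10.2696
  |1.51|^1 * 1.63 = 1.51 * 1.63 = 2.4613
  |2.52|^1 * 2.26 = 2.52 * 2.26 = 5.6952
  |-3.77|^1 * 2.27 = 3.77 * 2.27 = 8.5579
  |4.63|^1 * 2.21 = 4.63 * 2.21 = 10.2323
Step 3: Sum = 37.2163
Step 4: ||f-g||_1 = (37.2163)^(1/1) = 37.2163


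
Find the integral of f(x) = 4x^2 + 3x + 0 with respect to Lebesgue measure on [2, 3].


The Lebesgue integral of a Riemann-integrable function agrees with the Riemann integral.
Antiderivative F(x) = (4/3)x^3 + (3/2)x^2 + 0x
F(3) = (4/3)*3^3 + (3/2)*3^2 + 0*3
     = (4/3)*27 + (3/2)*9 + 0*3
     = 36 + 13.5 + 0
     = 49.5
F(2) = 16.666667
Integral = F(3) - F(2) = 49.5 - 16.666667 = 32.833333


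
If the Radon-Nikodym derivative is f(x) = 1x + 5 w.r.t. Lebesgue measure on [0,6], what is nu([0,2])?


nu(A) = integral_A (dnu/dmu) dmu = integral_0^2 (1x + 5) dx
Step 1: Antiderivative F(x) = (1/2)x^2 + 5x
Step 2: F(2) = (1/2)*2^2 + 5*2 = 2 + 10 = 12
Step 3: F(0) = (1/2)*0^2 + 5*0 = 0.0 + 0 = 0.0
Step 4: nu([0,2]) = F(2) - F(0) = 12 - 0.0 = 12


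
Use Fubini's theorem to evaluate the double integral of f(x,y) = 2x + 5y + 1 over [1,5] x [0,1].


By Fubini, integrate in x first, then y.
Step 1: Fix y, integrate over x in [1,5]:
  integral(2x + 5y + 1, x=1..5)
  = 2*(5^2 - 1^2)/2 + (5y + 1)*(5 - 1)
  = 24 + (5y + 1)*4
  = 24 + 20y + 4
  = 28 + 20y
Step 2: Integrate over y in [0,1]:
  integral(28 + 20y, y=0..1)
  = 28*1 + 20*(1^2 - 0^2)/2
  = 28 + 10
  = 38


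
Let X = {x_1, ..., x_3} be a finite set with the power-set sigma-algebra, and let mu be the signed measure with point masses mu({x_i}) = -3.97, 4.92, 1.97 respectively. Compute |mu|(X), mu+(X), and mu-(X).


Step 1: Every measurable set is a union of atoms (the cells / points), so a Hahn decomposition is
  obtained by grouping atoms by sign: P = union of atoms with mu > 0, N = union of the remaining atoms.
  Atoms in P (indices): 2, 3;  atoms in N (indices): 1
  Positive values: 4.92, 1.97
  Negative values: -3.97
Step 2: mu+(X) = mu(P) = sum of positive atom values = 6.89
Step 3: mu-(X) = -mu(N) = sum of |negative atom values| = 3.97
Step 4: |mu|(X) = mu+(X) + mu-(X) = 6.89 + 3.97 = 10.86


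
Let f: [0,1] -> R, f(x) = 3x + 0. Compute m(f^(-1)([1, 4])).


f^(-1)([1, 4]) = {x : 1 <= 3x + 0 <= 4}
Solving: (1 - 0)/3 <= x <= (4 - 0)/3
= [0.333333, 1.333333]
Intersecting with [0,1]: [0.333333, 1]
Measure = 1 - 0.333333 = 0.666667


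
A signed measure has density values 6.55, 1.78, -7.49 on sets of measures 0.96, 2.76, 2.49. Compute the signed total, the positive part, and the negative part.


Step 1: Compute signed measure on each set:
  Set 1: 6.55 * 0.96 = 6.288
  Set 2: 1.78 * 2.76 = 4.9128
  Set 3: -7.49 * 2.49 = -18.6501
Step 2: Total signed measure = (6.288) + (4.9128) + (-18.6501)
     = -7.4493
Step 3: Positive part mu+(X) = sum of positive contributions = 11.2008
Step 4: Negative part mu-(X) = |sum of negative contributions| = 18.6501


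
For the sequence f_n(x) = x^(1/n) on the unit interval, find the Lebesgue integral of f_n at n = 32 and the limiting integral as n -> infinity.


At n = 32: f_32(x) = x^(1/32).
Step 1: integral(x^(1/32), 0, 1) = [x^(1/32+1) / (1/32+1)] from 0 to 1
     = 1 / (1/32 + 1) = 1 / ((32+1)/32) = 32/(32+1)
     = 32/33 = 0.969697
Step 2: As n -> infinity, f_n(x) = x^(1/n) -> 1 for x in (0,1], and f_n is increasing in n.
By MCT, lim_n integral(f_n) = integral(lim_n f_n) = integral(1, 0, 1) = 1.
Step 3: Verify convergence: 32/33 = 0.969697 -> 1


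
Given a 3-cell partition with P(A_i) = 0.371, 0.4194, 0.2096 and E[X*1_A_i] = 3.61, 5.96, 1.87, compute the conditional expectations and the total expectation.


For each cell A_i: E[X|A_i] = E[X*1_A_i] / P(A_i)
Step 1: E[X|A_1] = 3.61 / 0.371 = 9.730458
Step 2: E[X|A_2] = 5.96 / 0.4194 = 14.210777
Step 3: E[X|A_3] = 1.87 / 0.2096 = 8.921756
Verification: E[X] = sum E[X*1_A_i] = 3.61 + 5.96 + 1.87 = 11.44


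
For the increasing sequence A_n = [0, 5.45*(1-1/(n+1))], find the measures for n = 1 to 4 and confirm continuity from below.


By continuity of measure from below: if A_n increases to A, then m(A_n) -> m(A).
Here A = [0, 5.45], so m(A) = 5.45
Step 1: a_1 = 5.45*(1 - 1/2) = 2.725, m(A_1) = 2.725
Step 2: a_2 = 5.45*(1 - 1/3) = 3.6333, m(A_2) = 3.6333
Step 3: a_3 = 5.45*(1 - 1/4) = 4.0875, m(A_3) = 4.0875
Step 4: a_4 = 5.45*(1 - 1/5) = 4.36, m(A_4) = 4.36
Limit: m(A_n) -> m([0,5.45]) = 5.45


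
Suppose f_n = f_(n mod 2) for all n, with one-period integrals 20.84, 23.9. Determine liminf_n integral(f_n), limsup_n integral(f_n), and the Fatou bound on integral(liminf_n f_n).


The sequence (integral(f_n)) is periodic with period 2, repeating the values 20.84, 23.9 indefinitely.
Step 1: For a periodic sequence, every tail (a_m, a_(m+1), ...) contains all 2 period values infinitely often.
Step 2: Hence inf of every tail = min of the period values = min(20.84, 23.9) = 20.84.
        liminf_n integral(f_n) = sup over m of (inf of tail from m) = 20.84.
Step 3: Similarly sup of every tail = max of the period values = 23.9.
        limsup_n integral(f_n) = 23.9.
Step 4: Fatou's lemma: integral(liminf_n f_n) <= liminf_n integral(f_n) = 20.84.
        So the integral of the pointwise liminf is at most 20.84.


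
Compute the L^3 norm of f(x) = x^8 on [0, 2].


Step 1: ||f||_3 = (integral_0^2 |x^8|^3 dx)^(1/3)
     = (integral_0^2 x^24 dx)^(1/3)
Step 2: integral_0^2 x^24 dx = [x^25/(25)] from 0 to 2 = 2^25/25
     = 33554432/25 = 1.342177e+06
Step 3: ||f||_3 = (1.342177e+06)^(1/3) = 110.307056


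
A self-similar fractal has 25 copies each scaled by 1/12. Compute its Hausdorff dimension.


For a self-similar set with N copies scaled by 1/r:
dim_H = log(N)/log(r) = log(25)/log(12)
= 3.218876/2.484907
= 1.295371


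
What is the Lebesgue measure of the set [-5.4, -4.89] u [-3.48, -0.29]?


For pairwise disjoint intervals, m(union) = sum of lengths.
= (-4.89 - -5.4) + (-0.29 - -3.48)
= 0.51 + 3.19
= 3.7


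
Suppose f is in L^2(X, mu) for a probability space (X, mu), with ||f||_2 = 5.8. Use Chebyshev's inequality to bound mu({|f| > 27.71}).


Chebyshev/Markov inequality: mu(|f| > eps) <= (||f||_p / eps)^p
Step 1: ||f||_2 / eps = 5.8 / 27.71 = 0.209311
Step 2: Raise to power p = 2:
  (0.209311)^2 = 0.043811
Step 3: Therefore mu(|f| > 27.71) <= 0.043811


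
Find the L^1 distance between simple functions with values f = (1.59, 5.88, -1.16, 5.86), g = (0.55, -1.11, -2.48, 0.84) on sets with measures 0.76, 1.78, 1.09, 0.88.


Step 1: Compute differences f_i - g_i:
  1.59 - 0.55 = 1.04
  5.88 - -1.11 = 6.99
  -1.16 - -2.48 = 1.32
  5.86 - 0.84 = 5.02
Step 2: Compute |diff|^1 * measure for each set:
  |1.04|^1 * 0.76 = 1.04 * 0.76 = 0.7904
  |6.99|^1 * 1.78 = 6.99 * 1.78 = 12.4422
  |1.32|^1 * 1.09 = 1.32 * 1.09 = 1.4388
  |5.02|^1 * 0.88 = 5.02 * 0.88 = 4.4176
Step 3: Sum = 19.089
Step 4: ||f-g||_1 = (19.089)^(1/1) = 19.089


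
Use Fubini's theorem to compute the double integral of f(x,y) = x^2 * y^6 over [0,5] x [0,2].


By Fubini's theorem, the double integral factors as a product of single integrals:
Step 1: integral_0^5 x^2 dx = [x^3/3] from 0 to 5
     = 5^3/3 = 41.666667
Step 2: integral_0^2 y^6 dy = [y^7/7] from 0 to 2
     = 2^7/7 = 18.285714
Step 3: Double integral = 41.666667 * 18.285714 = 761.904762


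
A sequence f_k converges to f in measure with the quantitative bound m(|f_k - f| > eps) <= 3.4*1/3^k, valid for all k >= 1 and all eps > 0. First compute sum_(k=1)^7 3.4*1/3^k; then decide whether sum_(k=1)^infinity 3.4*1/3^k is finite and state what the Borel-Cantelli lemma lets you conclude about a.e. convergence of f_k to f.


Step 1: List the terms 3.4*1/3^k for k = 1 to 7:
  k=1: 1.133333
  k=2: 0.377778
  k=3: 0.125926
  k=4: 0.041975
  k=5: 0.013992
  k=6: 0.004664
  k=7: 0.001555
Step 2: Partial sum = 1.133333 + 0.377778 + 0.125926 + 0.041975 + 0.013992 + 0.004664 + 0.001555
     = 1.699223
Step 3: The full series sum_(k>=1) 3.4*1/3^k converges (geometric series with ratio 1/3 < 1; a constant multiple of a convergent series converges).
Step 4: Fix eps > 0. Since sum_k m(|f_k - f| > eps) < infinity, the Borel-Cantelli lemma gives
        m(limsup_k {|f_k - f| > eps}) = 0, i.e. for a.e. x, |f_k(x) - f(x)| <= eps for all large k.
        Applying this with eps = 1/j for j = 1, 2, ... and intersecting the countably many full-measure sets,
        for a.e. x we get limsup_k |f_k(x) - f(x)| <= 1/j for every j, hence f_k -> f almost everywhere.
Conclusion: series converges; Borel-Cantelli yields f_k -> f a.e.


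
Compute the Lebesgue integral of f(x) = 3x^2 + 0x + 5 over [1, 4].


The Lebesgue integral of a Riemann-integrable function agrees with the Riemann integral.
Antiderivative F(x) = (3/3)x^3 + (0/2)x^2 + 5x
F(4) = (3/3)*4^3 + (0/2)*4^2 + 5*4
     = (3/3)*64 + (0/2)*16 + 5*4
     = 64 + 0.0 + 20
     = 84
F(1) = 6
Integral = F(4) - F(1) = 84 - 6 = 78


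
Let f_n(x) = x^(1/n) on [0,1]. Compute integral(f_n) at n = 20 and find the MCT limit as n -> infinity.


At n = 20: f_20(x) = x^(1/20).
Step 1: integral(x^(1/20), 0, 1) = [x^(1/20+1) / (1/20+1)] from 0 to 1
     = 1 / (1/20 + 1) = 1 / ((20+1)/20) = 20/(20+1)
     = 20/21 = 0.952381
Step 2: As n -> infinity, f_n(x) = x^(1/n) -> 1 for x in (0,1], and f_n is increasing in n.
By MCT, lim_n integral(f_n) = integral(lim_n f_n) = integral(1, 0, 1) = 1.
Step 3: Verify convergence: 20/21 = 0.952381 -> 1


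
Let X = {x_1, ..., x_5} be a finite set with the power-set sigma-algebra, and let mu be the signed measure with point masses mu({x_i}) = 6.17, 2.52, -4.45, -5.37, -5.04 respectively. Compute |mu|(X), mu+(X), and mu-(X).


Step 1: Every measurable set is a union of atoms (the cells / points), so a Hahn decomposition is
  obtained by grouping atoms by sign: P = union of atoms with mu > 0, N = union of the remaining atoms.
  Atoms in P (indices): 1, 2;  atoms in N (indices): 3, 4, 5
  Positive values: 6.17, 2.52
  Negative values: -4.45, -5.37, -5.04
Step 2: mu+(X) = mu(P) = sum of positive atom values = 8.69
Step 3: mu-(X) = -mu(N) = sum of |negative atom values| = 14.86
Step 4: |mu|(X) = mu+(X) + mu-(X) = 8.69 + 14.86 = 23.55


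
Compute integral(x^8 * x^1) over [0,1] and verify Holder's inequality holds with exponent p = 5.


Step 1: Exact integral of f*g = integral(x^9, 0, 1) = 1/10
     = 0.1
Step 2: Holder bound with p=5, q=1.25:
  ||f||_p = (integral x^40 dx)^(1/5) = (1/41)^(1/5) = 0.475821
  ||g||_q = (integral x^1.25 dx)^(1/1.25) = (1/2.25)^(1/1.25) = 0.522702
Step 3: Holder bound = ||f||_p * ||g||_q = 0.475821 * 0.522702 = 0.248712
Verification: 0.1 <= 0.248712 (Holder holds)


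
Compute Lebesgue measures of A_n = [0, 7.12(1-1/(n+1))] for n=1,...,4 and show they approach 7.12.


By continuity of measure from below: if A_n increases to A, then m(A_n) -> m(A).
Here A = [0, 7.12], so m(A) = 7.12
Step 1: a_1 = 7.12*(1 - 1/2) = 3.56, m(A_1) = 3.56
Step 2: a_2 = 7.12*(1 - 1/3) = 4.7467, m(A_2) = 4.7467
Step 3: a_3 = 7.12*(1 - 1/4) = 5.34, m(A_3) = 5.34
Step 4: a_4 = 7.12*(1 - 1/5) = 5.696, m(A_4) = 5.696
Limit: m(A_n) -> m([0,7.12]) = 7.12


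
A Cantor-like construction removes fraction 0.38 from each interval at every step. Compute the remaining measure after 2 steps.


Step 1: At each step, fraction remaining = 1 - 0.38 = 0.62
Step 2: After 2 steps, measure = (0.62)^2
Step 3: Computing the power step by step:
  After step 1: 0.62
  After step 2: 0.3844
Result = 0.3844


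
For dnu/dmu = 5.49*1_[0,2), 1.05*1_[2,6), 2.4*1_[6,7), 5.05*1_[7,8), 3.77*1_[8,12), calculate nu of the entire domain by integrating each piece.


Integrate each piece of the Radon-Nikodym derivative:
Step 1: integral_0^2 5.49 dx = 5.49*(2-0) = 5.49*2 = 10.98
Step 2: integral_2^6 1.05 dx = 1.05*(6-2) = 1.05*4 = 4.2
Step 3: integral_6^7 2.4 dx = 2.4*(7-6) = 2.4*1 = 2.4
Step 4: integral_7^8 5.05 dx = 5.05*(8-7) = 5.05*1 = 5.05
Step 5: integral_8^12 3.77 dx = 3.77*(12-8) = 3.77*4 = 15.08
Total: 10.98 + 4.2 + 2.4 + 5.05 + 15.08 = 37.71


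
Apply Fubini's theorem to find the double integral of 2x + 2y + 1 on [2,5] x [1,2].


By Fubini, integrate in x first, then y.
Step 1: Fix y, integrate over x in [2,5]:
  integral(2x + 2y + 1, x=2..5)
  = 2*(5^2 - 2^2)/2 + (2y + 1)*(5 - 2)
  = 21 + (2y + 1)*3
  = 21 + 6y + 3
  = 24 + 6y
Step 2: Integrate over y in [1,2]:
  integral(24 + 6y, y=1..2)
  = 24*1 + 6*(2^2 - 1^2)/2
  = 24 + 9
  = 33


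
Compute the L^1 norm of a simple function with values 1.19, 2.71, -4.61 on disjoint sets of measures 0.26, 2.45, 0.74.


Step 1: Compute |f_i|^1 for each value:
  |1.19|^1 = 1.19
  |2.71|^1 = 2.71
  |-4.61|^1 = 4.61
Step 2: Multiply by measures and sum:
  1.19 * 0.26 = 0.3094
  2.71 * 2.45 = 6.6395
  4.61 * 0.74 = 3.4114
Sum = 0.3094 + 6.6395 + 3.4114 = 10.3603
Step 3: Take the p-th root:
||f||_1 = (10.3603)^(1/1) = 10.3603


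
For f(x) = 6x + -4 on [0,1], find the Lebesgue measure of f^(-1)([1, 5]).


f^(-1)([1, 5]) = {x : 1 <= 6x + -4 <= 5}
Solving: (1 - -4)/6 <= x <= (5 - -4)/6
= [0.833333, 1.5]
Intersecting with [0,1]: [0.833333, 1]
Measure = 1 - 0.833333 = 0.166667


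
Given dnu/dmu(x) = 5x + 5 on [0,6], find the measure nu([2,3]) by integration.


nu(A) = integral_A (dnu/dmu) dmu = integral_2^3 (5x + 5) dx
Step 1: Antiderivative F(x) = (5/2)x^2 + 5x
Step 2: F(3) = (5/2)*3^2 + 5*3 = 22.5 + 15 = 37.5
Step 3: F(2) = (5/2)*2^2 + 5*2 = 10 + 10 = 20
Step 4: nu([2,3]) = F(3) - F(2) = 37.5 - 20 = 17.5


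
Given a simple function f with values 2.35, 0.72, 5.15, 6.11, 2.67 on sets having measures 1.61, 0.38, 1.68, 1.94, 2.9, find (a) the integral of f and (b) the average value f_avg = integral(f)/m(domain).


Step 1: Integral = sum(value_i * measure_i)
= 2.35*1.61 + 0.72*0.38 + 5.15*1.68 + 6.11*1.94 + 2.67*2.9
= 3.7835 + 0.2736 + 8.652 + 11.8534 + 7.743
= 32.3055
Step 2: Total measure of domain = 1.61 + 0.38 + 1.68 + 1.94 + 2.9 = 8.51
Step 3: Average value = 32.3055 / 8.51 = 3.796181


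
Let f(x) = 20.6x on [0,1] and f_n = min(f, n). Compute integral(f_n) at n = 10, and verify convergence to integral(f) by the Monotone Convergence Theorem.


f(x) = 20.6x on [0,1]; f_n(x) = min(20.6x, n). At n = 10:
Step 1: f(x) reaches 10 at x = 10/20.6 = 0.485437
Step 2: integral(f_10) = integral(20.6x, 0, 0.485437) + integral(10, 0.485437, 1)
       = 20.6*0.485437^2/2 + 10*(1 - 0.485437)
       = 2.427184 + 5.145631
       = 7.572816
Step 3: As n -> infinity, f_n increases to f, so by MCT integral(f_n) -> integral(f) = 20.6/2 = 10.3.
Convergence: integral(f_10) = 7.572816 -> 10.3 as n -> infinity


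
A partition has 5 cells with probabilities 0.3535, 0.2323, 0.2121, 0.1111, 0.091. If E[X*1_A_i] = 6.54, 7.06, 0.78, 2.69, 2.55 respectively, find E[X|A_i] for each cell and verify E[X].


For each cell A_i: E[X|A_i] = E[X*1_A_i] / P(A_i)
Step 1: E[X|A_1] = 6.54 / 0.3535 = 18.500707
Step 2: E[X|A_2] = 7.06 / 0.2323 = 30.391735
Step 3: E[X|A_3] = 0.78 / 0.2121 = 3.677511
Step 4: E[X|A_4] = 2.69 / 0.1111 = 24.212421
Step 5: E[X|A_5] = 2.55 / 0.091 = 28.021978
Verification: E[X] = sum E[X*1_A_i] = 6.54 + 7.06 + 0.78 + 2.69 + 2.55 = 19.62


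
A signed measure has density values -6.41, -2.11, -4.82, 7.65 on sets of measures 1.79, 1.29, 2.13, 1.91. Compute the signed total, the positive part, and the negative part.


Step 1: Compute signed measure on each set:
  Set 1: -6.41 * 1.79 = -11.4739
  Set 2: -2.11 * 1.29 = -2.7219
  Set 3: -4.82 * 2.13 = -10.2666
  Set 4: 7.65 * 1.91 = 14.6115
Step 2: Total signed measure = (-11.4739) + (-2.7219) + (-10.2666) + (14.6115)
     = -9.8509
Step 3: Positive part mu+(X) = sum of positive contributions = 14.6115
Step 4: Negative part mu-(X) = |sum of negative contributions| = 24.4624


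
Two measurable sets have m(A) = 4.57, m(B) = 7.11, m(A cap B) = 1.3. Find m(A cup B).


By inclusion-exclusion: m(A u B) = m(A) + m(B) - m(A n B)
= 4.57 + 7.11 - 1.3
= 10.38


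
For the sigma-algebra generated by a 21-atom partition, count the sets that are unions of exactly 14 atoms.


Each element of F is a union of some subset of the 21 atoms.
Elements that are unions of exactly 14 atoms correspond to 14-element subsets of the 21 atoms.
Count = C(21, 14) = 21! / (14! * 7!) = 116280.


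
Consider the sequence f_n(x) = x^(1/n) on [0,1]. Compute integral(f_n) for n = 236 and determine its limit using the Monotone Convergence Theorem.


At n = 236: f_236(x) = x^(1/236).
Step 1: integral(x^(1/236), 0, 1) = [x^(1/236+1) / (1/236+1)] from 0 to 1
     = 1 / (1/236 + 1) = 1 / ((236+1)/236) = 236/(236+1)
     = 236/237 = 0.995781
Step 2: As n -> infinity, f_n(x) = x^(1/n) -> 1 for x in (0,1], and f_n is increasing in n.
By MCT, lim_n integral(f_n) = integral(lim_n f_n) = integral(1, 0, 1) = 1.
Step 3: Verify convergence: 236/237 = 0.995781 -> 1


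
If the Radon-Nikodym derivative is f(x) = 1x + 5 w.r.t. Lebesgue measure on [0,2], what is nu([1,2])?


nu(A) = integral_A (dnu/dmu) dmu = integral_1^2 (1x + 5) dx
Step 1: Antiderivative F(x) = (1/2)x^2 + 5x
Step 2: F(2) = (1/2)*2^2 + 5*2 = 2 + 10 = 12
Step 3: F(1) = (1/2)*1^2 + 5*1 = 0.5 + 5 = 5.5
Step 4: nu([1,2]) = F(2) - F(1) = 12 - 5.5 = 6.5


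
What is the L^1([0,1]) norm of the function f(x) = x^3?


Step 1: ||f||_1 = (integral_0^1 |x^3|^1 dx)^(1/1)
     = (integral_0^1 x^3 dx)^(1/1)
Step 2: integral_0^1 x^3 dx = [x^4/(4)] from 0 to 1 = 1^4/4
     = 1/4 = 0.25
Step 3: ||f||_1 = (0.25)^(1/1) = 0.25


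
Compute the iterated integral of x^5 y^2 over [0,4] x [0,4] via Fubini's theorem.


By Fubini's theorem, the double integral factors as a product of single integrals:
Step 1: integral_0^4 x^5 dx = [x^6/6] from 0 to 4
     = 4^6/6 = 682.666667
Step 2: integral_0^4 y^2 dy = [y^3/3] from 0 to 4
     = 4^3/3 = 21.333333
Step 3: Double integral = 682.666667 * 21.333333 = 14563.555556


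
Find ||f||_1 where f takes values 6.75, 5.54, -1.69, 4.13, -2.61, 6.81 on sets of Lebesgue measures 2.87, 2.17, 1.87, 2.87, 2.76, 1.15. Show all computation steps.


Step 1: Compute |f_i|^1 for each value:
  |6.75|^1 = 6.75
  |5.54|^1 = 5.54
  |-1.69|^1 = 1.69
  |4.13|^1 = 4.13
  |-2.61|^1 = 2.61
  |6.81|^1 = 6.81
Step 2: Multiply by measures and sum:
  6.75 * 2.87 = 19.3725
  5.54 * 2.17 = 12.0218
  1.69 * 1.87 = 3.1603
  4.13 * 2.87 = 11.8531
  2.61 * 2.76 = 7.2036
  6.81 * 1.15 = 7.8315
Sum = 19.3725 + 12.0218 + 3.1603 + 11.8531 + 7.2036 + 7.8315 = 61.4428
Step 3: Take the p-th root:
||f||_1 = (61.4428)^(1/1) = 61.4428


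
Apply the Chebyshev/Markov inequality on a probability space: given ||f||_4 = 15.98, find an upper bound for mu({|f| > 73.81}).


Chebyshev/Markov inequality: mu(|f| > eps) <= (||f||_p / eps)^p
Step 1: ||f||_4 / eps = 15.98 / 73.81 = 0.216502
Step 2: Raise to power p = 4:
  (0.216502)^4 = 0.002197
Step 3: Therefore mu(|f| > 73.81) <= 0.002197


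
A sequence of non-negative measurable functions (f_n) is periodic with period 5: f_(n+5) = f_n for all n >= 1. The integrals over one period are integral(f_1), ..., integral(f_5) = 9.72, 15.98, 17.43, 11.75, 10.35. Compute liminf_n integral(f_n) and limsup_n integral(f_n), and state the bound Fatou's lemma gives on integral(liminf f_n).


The sequence (integral(f_n)) is periodic with period 5, repeating the values 9.72, 15.98, 17.43, 11.75, 10.35 indefinitely.
Step 1: For a periodic sequence, every tail (a_m, a_(m+1), ...) contains all 5 period values infinitely often.
Step 2: Hence inf of every tail = min of the period values = min(9.72, 15.98, 17.43, 11.75, 10.35) = 9.72.
        liminf_n integral(f_n) = sup over m of (inf of tail from m) = 9.72.
Step 3: Similarly sup of every tail = max of the period values = 17.43.
        limsup_n integral(f_n) = 17.43.
Step 4: Fatou's lemma: integral(liminf_n f_n) <= liminf_n integral(f_n) = 9.72.
        So the integral of the pointwise liminf is at most 9.72.


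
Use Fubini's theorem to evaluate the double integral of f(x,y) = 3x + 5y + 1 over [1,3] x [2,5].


By Fubini, integrate in x first, then y.
Step 1: Fix y, integrate over x in [1,3]:
  integral(3x + 5y + 1, x=1..3)
  = 3*(3^2 - 1^2)/2 + (5y + 1)*(3 - 1)
  = 12 + (5y + 1)*2
  = 12 + 10y + 2
  = 14 + 10y
Step 2: Integrate over y in [2,5]:
  integral(14 + 10y, y=2..5)
  = 14*3 + 10*(5^2 - 2^2)/2
  = 42 + 105
  = 147


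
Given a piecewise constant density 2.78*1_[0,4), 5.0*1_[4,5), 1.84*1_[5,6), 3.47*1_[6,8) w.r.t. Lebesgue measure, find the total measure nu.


Integrate each piece of the Radon-Nikodym derivative:
Step 1: integral_0^4 2.78 dx = 2.78*(4-0) = 2.78*4 = 11.12
Step 2: integral_4^5 5.0 dx = 5.0*(5-4) = 5.0*1 = 5
Step 3: integral_5^6 1.84 dx = 1.84*(6-5) = 1.84*1 = 1.84
Step 4: integral_6^8 3.47 dx = 3.47*(8-6) = 3.47*2 = 6.94
Total: 11.12 + 5 + 1.84 + 6.94 = 24.9


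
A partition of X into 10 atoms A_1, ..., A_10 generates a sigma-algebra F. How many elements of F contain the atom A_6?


Each element of F is a union of some subset S of the 10 atoms.
The element contains A_6 iff A_6 is in S.
So we count subsets S of {A_1,...,A_10} with A_6 in S: choose freely among the other 9 atoms.
Count = 2^(10-1) = 2^9 = 512.


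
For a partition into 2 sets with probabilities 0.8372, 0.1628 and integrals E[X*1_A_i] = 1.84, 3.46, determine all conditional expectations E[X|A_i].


For each cell A_i: E[X|A_i] = E[X*1_A_i] / P(A_i)
Step 1: E[X|A_1] = 1.84 / 0.8372 = 2.197802
Step 2: E[X|A_2] = 3.46 / 0.1628 = 21.253071
Verification: E[X] = sum E[X*1_A_i] = 1.84 + 3.46 = 5.3


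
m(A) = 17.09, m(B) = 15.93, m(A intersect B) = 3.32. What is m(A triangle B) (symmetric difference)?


m(A Delta B) = m(A) + m(B) - 2*m(A n B)
= 17.09 + 15.93 - 2*3.32
= 17.09 + 15.93 - 6.64
= 26.38


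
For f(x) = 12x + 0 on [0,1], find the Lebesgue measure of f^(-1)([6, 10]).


f^(-1)([6, 10]) = {x : 6 <= 12x + 0 <= 10}
Solving: (6 - 0)/12 <= x <= (10 - 0)/12
= [0.5, 0.833333]
Intersecting with [0,1]: [0.5, 0.833333]
Measure = 0.833333 - 0.5 = 0.333333


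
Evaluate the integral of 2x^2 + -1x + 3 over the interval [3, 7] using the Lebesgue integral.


The Lebesgue integral of a Riemann-integrable function agrees with the Riemann integral.
Antiderivative F(x) = (2/3)x^3 + (-1/2)x^2 + 3x
F(7) = (2/3)*7^3 + (-1/2)*7^2 + 3*7
     = (2/3)*343 + (-1/2)*49 + 3*7
     = 228.666667 + -24.5 + 21
     = 225.166667
F(3) = 22.5
Integral = F(7) - F(3) = 225.166667 - 22.5 = 202.666667


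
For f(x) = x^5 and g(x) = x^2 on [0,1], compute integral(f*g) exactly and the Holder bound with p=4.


Step 1: Exact integral of f*g = integral(x^7, 0, 1) = 1/8
     = 0.125
Step 2: Holder bound with p=4, q=1.333333:
  ||f||_p = (integral x^20 dx)^(1/4) = (1/21)^(1/4) = 0.467138
  ||g||_q = (integral x^2.666667 dx)^(1/1.333333) = (1/3.666667)^(1/1.333333) = 0.377395
Step 3: Holder bound = ||f||_p * ||g||_q = 0.467138 * 0.377395 = 0.176296
Verification: 0.125 <= 0.176296 (Holder holds)


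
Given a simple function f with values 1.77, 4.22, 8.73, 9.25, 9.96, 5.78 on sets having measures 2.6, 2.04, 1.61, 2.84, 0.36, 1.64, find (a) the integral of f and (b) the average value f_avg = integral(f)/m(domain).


Step 1: Integral = sum(value_i * measure_i)
= 1.77*2.6 + 4.22*2.04 + 8.73*1.61 + 9.25*2.84 + 9.96*0.36 + 5.78*1.64
= 4.602 + 8.6088 + 14.0553 + 26.27 + 3.5856 + 9.4792
= 66.6009
Step 2: Total measure of domain = 2.6 + 2.04 + 1.61 + 2.84 + 0.36 + 1.64 = 11.09
Step 3: Average value = 66.6009 / 11.09 = 6.005491


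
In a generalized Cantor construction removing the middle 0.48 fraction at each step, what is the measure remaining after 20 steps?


Step 1: At each step, fraction remaining = 1 - 0.48 = 0.52
Step 2: After 20 steps, measure = (0.52)^20
Result = 2.089618e-06


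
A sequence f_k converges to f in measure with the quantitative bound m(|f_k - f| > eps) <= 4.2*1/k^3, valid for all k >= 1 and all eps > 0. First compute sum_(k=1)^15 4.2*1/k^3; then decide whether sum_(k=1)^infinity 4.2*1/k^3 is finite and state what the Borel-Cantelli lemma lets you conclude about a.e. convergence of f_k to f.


Step 1: List the terms 4.2*1/k^3 for k = 1 to 15:
  k=1: 4.2
  k=2: 0.525
  k=3: 0.155556
  k=4: 0.065625
  k=5: 0.0336
  k=6: 0.019444
  k=7: 0.012245
  k=8: 0.008203
  k=9: 0.005761
  k=10: 0.0042
  k=11: 0.003156
  k=12: 0.002431
  k=13: 0.001912
  k=14: 0.001531
  k=15: 0.001244
Step 2: Partial sum = 4.2 + 0.525 + 0.155556 + 0.065625 + 0.0336 + 0.019444 + 0.012245 + 0.008203 + 0.005761 + 0.0042 + 0.003156 + 0.002431 + 0.001912 + 0.001531 + 0.001244
     = 5.039907
Step 3: The full series sum_(k>=1) 4.2*1/k^3 converges (p-series with p = 3 > 1; a constant multiple of a convergent series converges).
Step 4: Fix eps > 0. Since sum_k m(|f_k - f| > eps) < infinity, the Borel-Cantelli lemma gives
        m(limsup_k {|f_k - f| > eps}) = 0, i.e. for a.e. x, |f_k(x) - f(x)| <= eps for all large k.
        Applying this with eps = 1/j for j = 1, 2, ... and intersecting the countably many full-measure sets,
        for a.e. x we get limsup_k |f_k(x) - f(x)| <= 1/j for every j, hence f_k -> f almost everywhere.
Conclusion: series converges; Borel-Cantelli yields f_k -> f a.e.
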